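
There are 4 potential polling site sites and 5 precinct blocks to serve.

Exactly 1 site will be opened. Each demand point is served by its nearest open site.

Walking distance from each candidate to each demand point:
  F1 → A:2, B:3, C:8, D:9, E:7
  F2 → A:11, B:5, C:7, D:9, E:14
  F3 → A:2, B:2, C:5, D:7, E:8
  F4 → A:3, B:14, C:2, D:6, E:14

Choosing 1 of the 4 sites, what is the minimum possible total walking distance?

24

Open {F3}.
  A→F3 2, B→F3 2, C→F3 5, D→F3 7, E→F3 8  ⇒ total 24.
Compare {F1}: total 29.
Compare {F4}: total 39.
No size-1 selection does better; minimum is 24.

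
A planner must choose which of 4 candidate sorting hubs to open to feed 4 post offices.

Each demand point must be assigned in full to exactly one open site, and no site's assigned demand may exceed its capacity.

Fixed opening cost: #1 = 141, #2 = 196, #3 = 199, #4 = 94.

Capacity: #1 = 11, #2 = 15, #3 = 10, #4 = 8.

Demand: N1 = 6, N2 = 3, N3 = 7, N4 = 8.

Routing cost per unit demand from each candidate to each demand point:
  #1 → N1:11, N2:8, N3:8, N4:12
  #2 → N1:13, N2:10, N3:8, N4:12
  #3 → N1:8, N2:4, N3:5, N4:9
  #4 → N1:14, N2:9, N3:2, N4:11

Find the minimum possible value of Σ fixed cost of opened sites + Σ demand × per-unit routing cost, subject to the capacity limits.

579

Open {#1, #2}; cheapest assignment that respects the capacities:
  #1 (cap 11, load 9): N1, N2 — cost 6×11 + 3×8 = 90
  #2 (cap 15, load 15): N3, N4 — cost 7×8 + 8×12 = 152
  Shipping 242, fixed 337 → total 579.
  Any other capacity-feasible assignment to {#1, #2} ships for at least 242.
Compare {#1, #3, #4}: its best feasible assignment gives total 604.
Compare {#2, #3}: its best feasible assignment gives total 607.
Every other set of open sites that can feasibly serve all demand totals ≥ 604 even under its best assignment. Minimum: 579.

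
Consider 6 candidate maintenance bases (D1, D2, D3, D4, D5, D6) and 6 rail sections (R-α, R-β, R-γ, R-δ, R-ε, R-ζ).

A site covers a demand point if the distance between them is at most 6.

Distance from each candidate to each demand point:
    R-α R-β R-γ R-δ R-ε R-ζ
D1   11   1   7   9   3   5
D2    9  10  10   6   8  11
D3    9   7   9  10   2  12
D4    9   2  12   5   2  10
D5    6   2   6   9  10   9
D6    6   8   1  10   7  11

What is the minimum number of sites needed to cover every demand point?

3

Coverage sets (demand points within 6 of each site):
  D1: {R-β, R-ε, R-ζ}
  D2: {R-δ}
  D3: {R-ε}
  D4: {R-β, R-δ, R-ε}
  D5: {R-α, R-β, R-γ}
  D6: {R-α, R-γ}
No 2 sites suffice: every size-2 union leaves at least one demand point uncovered.
But {D1, D2, D5} covers everything, so the minimum is 3.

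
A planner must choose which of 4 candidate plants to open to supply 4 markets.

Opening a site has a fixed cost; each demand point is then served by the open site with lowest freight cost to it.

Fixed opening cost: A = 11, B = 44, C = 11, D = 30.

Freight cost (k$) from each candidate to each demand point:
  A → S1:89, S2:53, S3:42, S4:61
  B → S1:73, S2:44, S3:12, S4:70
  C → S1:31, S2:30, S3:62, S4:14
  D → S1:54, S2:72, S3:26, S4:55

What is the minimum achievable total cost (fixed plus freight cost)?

139

Open {A, C}: assign each demand point to its cheapest open site.
  S1→C 31, S2→C 30, S3→A 42, S4→C 14
  freight cost 117, fixed 22 → total 139.
Compare {B, C}: freight cost 87 + fixed 55 = 142.
Compare {C, D}: freight cost 101 + fixed 41 = 142.
Compare {C}: freight cost 137 + fixed 11 = 148.
All other subsets cost ≥ 142. Minimum total cost: 139.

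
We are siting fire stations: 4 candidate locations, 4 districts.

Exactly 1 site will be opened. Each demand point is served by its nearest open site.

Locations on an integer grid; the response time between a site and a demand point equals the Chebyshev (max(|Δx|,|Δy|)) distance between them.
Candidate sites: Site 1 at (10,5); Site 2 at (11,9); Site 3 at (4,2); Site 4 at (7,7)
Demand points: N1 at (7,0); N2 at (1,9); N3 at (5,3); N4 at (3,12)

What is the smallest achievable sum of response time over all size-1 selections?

Open {Site 3}.
  N1→Site 3 3, N2→Site 3 7, N3→Site 3 1, N4→Site 3 10  ⇒ total 21.
Compare {Site 4}: total 22.
Compare {Site 1}: total 26.
No size-1 selection does better; minimum is 21.

21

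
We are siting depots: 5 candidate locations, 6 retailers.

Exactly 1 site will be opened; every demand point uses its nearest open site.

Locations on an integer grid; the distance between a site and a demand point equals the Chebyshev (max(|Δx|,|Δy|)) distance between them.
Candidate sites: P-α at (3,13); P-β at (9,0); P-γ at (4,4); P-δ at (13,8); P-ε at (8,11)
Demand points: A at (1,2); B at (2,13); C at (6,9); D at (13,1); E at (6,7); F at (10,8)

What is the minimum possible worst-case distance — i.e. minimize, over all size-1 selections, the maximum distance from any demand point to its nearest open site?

Open {P-γ}.
  Farthest demand point is B at distance 9 (to P-γ); all others are ≤ 9.
With {P-ε} the worst case is 10.
With {P-α} the worst case is 12.
No size-1 selection achieves below 9.

9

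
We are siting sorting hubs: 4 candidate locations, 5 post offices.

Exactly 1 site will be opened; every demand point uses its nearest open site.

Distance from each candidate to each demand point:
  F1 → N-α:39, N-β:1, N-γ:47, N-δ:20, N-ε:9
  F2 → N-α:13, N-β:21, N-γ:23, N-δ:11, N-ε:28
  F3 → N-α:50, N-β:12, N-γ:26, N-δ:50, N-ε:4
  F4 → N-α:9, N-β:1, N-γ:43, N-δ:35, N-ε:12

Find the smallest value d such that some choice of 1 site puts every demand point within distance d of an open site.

Open {F2}.
  Farthest demand point is N-ε at distance 28 (to F2); all others are ≤ 28.
With {F4} the worst case is 43.
With {F1} the worst case is 47.
No size-1 selection achieves below 28.

28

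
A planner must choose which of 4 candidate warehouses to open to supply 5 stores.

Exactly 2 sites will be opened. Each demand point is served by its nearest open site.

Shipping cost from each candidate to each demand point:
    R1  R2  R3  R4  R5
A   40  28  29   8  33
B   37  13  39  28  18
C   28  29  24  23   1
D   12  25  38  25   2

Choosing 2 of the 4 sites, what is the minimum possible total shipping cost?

76

Open {A, D}.
  R1→D 12, R2→D 25, R3→A 29, R4→A 8, R5→D 2  ⇒ total 76.
Compare {C, D}: total 85.
Compare {A, C}: total 89.
No size-2 selection does better; minimum is 76.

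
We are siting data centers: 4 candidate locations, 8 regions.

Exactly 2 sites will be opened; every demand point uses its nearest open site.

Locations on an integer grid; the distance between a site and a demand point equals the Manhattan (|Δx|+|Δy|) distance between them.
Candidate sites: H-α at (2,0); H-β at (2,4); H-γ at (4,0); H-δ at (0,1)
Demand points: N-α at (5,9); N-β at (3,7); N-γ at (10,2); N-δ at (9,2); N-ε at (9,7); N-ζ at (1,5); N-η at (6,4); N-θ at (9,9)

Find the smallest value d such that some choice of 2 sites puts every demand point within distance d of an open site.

Open {H-α, H-β}.
  Farthest demand point is N-θ at distance 12 (to H-β); all others are ≤ 12.
With {H-β, H-γ} the worst case is 12.
With {H-β, H-δ} the worst case is 12.
No size-2 selection achieves below 12.

12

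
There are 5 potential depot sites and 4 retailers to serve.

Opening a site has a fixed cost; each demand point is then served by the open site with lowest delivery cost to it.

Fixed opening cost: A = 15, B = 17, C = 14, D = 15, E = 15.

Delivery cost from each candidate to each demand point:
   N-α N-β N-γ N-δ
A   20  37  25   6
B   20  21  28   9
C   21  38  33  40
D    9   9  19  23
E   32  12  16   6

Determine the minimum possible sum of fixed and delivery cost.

70

Open {D, E}: assign each demand point to its cheapest open site.
  N-α→D 9, N-β→D 9, N-γ→E 16, N-δ→E 6
  delivery cost 40, fixed 30 → total 70.
Compare {A, D}: delivery cost 43 + fixed 30 = 73.
Compare {D}: delivery cost 60 + fixed 15 = 75.
Compare {B, D}: delivery cost 46 + fixed 32 = 78.
All other subsets cost ≥ 73. Minimum total cost: 70.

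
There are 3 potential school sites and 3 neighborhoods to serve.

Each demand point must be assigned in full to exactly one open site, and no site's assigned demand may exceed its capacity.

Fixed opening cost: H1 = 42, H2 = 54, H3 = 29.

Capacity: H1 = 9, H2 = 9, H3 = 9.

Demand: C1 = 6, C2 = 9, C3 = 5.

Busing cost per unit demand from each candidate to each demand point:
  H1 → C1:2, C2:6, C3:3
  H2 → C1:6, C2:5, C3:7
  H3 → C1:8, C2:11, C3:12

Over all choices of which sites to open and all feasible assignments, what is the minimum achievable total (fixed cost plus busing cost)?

233

Open {H1, H2, H3}; cheapest assignment that respects the capacities:
  H1 (cap 9, load 5): C3 — cost 5×3 = 15
  H2 (cap 9, load 9): C2 — cost 9×5 = 45
  H3 (cap 9, load 6): C1 — cost 6×8 = 48
  Shipping 108, fixed 125 → total 233.
  Any other capacity-feasible assignment to {H1, H2, H3} ships for at least 108.
Total demand is 20 and no other set of sites has combined capacity ≥ 20, so {H1, H2, H3} is the only feasible choice of open sites. Minimum: 233.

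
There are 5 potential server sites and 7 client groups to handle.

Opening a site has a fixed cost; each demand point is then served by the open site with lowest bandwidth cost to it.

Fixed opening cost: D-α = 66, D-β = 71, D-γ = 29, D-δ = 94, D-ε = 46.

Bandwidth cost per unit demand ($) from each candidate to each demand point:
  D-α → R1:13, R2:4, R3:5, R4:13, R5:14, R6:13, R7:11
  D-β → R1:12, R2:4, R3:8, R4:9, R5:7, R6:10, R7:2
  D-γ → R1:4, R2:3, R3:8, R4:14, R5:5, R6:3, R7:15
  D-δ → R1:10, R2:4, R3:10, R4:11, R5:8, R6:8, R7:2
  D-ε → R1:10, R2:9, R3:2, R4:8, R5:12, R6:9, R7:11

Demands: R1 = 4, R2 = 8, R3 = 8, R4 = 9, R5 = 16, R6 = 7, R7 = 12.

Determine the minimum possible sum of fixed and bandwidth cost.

399

Open {D-β, D-γ, D-ε}: assign each demand point to its cheapest open site.
  R1→D-γ 4×4=16, R2→D-γ 8×3=24, R3→D-ε 8×2=16, R4→D-ε 9×8=72, R5→D-γ 16×5=80, R6→D-γ 7×3=21, R7→D-β 12×2=24
  bandwidth cost 253, fixed 146 → total 399.
Compare {D-β, D-γ}: bandwidth cost 310 + fixed 100 = 410.
Compare {D-γ, D-δ, D-ε}: bandwidth cost 253 + fixed 169 = 422.
Compare {D-γ, D-ε}: bandwidth cost 361 + fixed 75 = 436.
All other subsets cost ≥ 410. Minimum total cost: 399.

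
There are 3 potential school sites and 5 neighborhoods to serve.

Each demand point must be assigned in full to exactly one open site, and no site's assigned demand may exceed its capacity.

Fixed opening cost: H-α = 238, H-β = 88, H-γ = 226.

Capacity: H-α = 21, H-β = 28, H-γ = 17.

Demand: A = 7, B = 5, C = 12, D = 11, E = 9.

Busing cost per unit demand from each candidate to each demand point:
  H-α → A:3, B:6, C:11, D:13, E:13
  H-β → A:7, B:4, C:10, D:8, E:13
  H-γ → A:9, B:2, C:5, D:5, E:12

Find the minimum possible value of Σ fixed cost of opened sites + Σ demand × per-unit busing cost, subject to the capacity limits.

Open {H-β, H-γ}; cheapest assignment that respects the capacities:
  H-β (cap 28, load 27): A, D, E — cost 7×7 + 11×8 + 9×13 = 254
  H-γ (cap 17, load 17): B, C — cost 5×2 + 12×5 = 70
  Shipping 324, fixed 314 → total 638.
  Any other capacity-feasible assignment to {H-β, H-γ} ships for at least 324.
Compare {H-α, H-β}: its best feasible assignment gives total 692.
Compare {H-α, H-β, H-γ}: its best feasible assignment gives total 848.
Every other set of open sites that can feasibly serve all demand totals ≥ 692 even under its best assignment. Minimum: 638.

638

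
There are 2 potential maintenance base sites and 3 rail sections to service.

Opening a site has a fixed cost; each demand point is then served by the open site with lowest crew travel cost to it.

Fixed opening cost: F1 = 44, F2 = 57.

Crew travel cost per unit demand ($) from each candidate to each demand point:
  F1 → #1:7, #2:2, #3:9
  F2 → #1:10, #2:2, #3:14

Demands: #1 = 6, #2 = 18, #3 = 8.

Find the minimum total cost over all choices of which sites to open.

Open {F1}: assign each demand point to its cheapest open site.
  #1→F1 6×7=42, #2→F1 18×2=36, #3→F1 8×9=72
  crew travel cost 150, fixed 44 → total 194.
Compare {F1, F2}: crew travel cost 150 + fixed 101 = 251.
Compare {F2}: crew travel cost 208 + fixed 57 = 265.

194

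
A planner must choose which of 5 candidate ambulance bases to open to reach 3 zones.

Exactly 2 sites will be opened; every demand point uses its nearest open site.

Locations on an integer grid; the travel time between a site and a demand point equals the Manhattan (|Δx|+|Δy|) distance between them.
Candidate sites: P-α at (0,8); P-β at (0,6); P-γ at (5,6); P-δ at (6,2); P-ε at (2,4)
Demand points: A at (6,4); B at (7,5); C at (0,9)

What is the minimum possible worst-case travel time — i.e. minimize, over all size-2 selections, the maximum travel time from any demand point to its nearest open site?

Open {P-α, P-γ}.
  Farthest demand point is A at travel time 3 (to P-γ); all others are ≤ 3.
With {P-β, P-γ} the worst case is 3.
With {P-α, P-δ} the worst case is 4.
No size-2 selection achieves below 3.

3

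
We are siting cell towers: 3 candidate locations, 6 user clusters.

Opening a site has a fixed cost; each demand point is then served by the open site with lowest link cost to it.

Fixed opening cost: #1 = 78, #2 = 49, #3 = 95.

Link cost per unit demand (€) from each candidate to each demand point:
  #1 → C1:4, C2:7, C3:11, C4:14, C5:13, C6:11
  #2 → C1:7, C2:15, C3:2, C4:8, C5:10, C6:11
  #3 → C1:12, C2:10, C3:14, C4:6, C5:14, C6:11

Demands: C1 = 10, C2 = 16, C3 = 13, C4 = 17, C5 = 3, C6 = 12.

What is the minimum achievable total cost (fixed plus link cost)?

Open {#1, #2}: assign each demand point to its cheapest open site.
  C1→#1 10×4=40, C2→#1 16×7=112, C3→#2 13×2=26, C4→#2 17×8=136, C5→#2 3×10=30, C6→#1 12×11=132
  link cost 476, fixed 127 → total 603.
Compare {#2, #3}: link cost 520 + fixed 144 = 664.
Compare {#1, #2, #3}: link cost 442 + fixed 222 = 664.
Compare {#2}: link cost 634 + fixed 49 = 683.
All other subsets cost ≥ 664. Minimum total cost: 603.

603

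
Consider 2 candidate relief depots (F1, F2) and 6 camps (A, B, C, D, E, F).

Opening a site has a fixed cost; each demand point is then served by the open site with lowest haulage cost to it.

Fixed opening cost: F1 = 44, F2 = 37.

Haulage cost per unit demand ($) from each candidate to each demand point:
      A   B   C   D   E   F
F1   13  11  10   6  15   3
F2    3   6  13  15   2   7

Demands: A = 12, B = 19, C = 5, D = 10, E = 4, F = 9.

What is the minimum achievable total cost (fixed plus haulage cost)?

Open {F1, F2}: assign each demand point to its cheapest open site.
  A→F2 12×3=36, B→F2 19×6=114, C→F1 5×10=50, D→F1 10×6=60, E→F2 4×2=8, F→F1 9×3=27
  haulage cost 295, fixed 81 → total 376.
Compare {F2}: haulage cost 436 + fixed 37 = 473.
Compare {F1}: haulage cost 562 + fixed 44 = 606.

376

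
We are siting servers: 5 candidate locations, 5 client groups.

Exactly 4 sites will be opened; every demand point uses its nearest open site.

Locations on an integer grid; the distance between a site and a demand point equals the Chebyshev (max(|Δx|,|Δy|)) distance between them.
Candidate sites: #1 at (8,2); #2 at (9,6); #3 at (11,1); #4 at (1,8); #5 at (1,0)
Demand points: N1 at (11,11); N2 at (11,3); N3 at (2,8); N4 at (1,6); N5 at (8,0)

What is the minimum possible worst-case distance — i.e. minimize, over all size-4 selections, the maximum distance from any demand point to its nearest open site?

5

Open {#1, #2, #3, #4}.
  Farthest demand point is N1 at distance 5 (to #2); all others are ≤ 5.
With {#1, #2, #4, #5} the worst case is 5.
With {#2, #3, #4, #5} the worst case is 5.
No size-4 selection achieves below 5.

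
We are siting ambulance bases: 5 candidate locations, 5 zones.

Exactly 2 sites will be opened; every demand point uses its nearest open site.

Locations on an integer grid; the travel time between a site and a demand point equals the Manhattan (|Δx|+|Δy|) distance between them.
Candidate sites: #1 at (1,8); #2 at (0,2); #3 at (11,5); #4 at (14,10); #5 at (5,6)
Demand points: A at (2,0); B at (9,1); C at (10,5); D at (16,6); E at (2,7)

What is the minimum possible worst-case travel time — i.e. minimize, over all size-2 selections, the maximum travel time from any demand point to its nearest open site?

Open {#2, #3}.
  Farthest demand point is E at travel time 7 (to #2); all others are ≤ 7.
With {#1, #3} the worst case is 9.
With {#3, #5} the worst case is 9.
No size-2 selection achieves below 7.

7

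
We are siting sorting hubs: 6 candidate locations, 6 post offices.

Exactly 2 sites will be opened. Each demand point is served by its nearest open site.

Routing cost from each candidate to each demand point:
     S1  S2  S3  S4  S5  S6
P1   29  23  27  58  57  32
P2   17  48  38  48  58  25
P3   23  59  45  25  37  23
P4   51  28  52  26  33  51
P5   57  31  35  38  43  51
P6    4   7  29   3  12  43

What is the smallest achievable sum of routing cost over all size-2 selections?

78

Open {P3, P6}.
  S1→P6 4, S2→P6 7, S3→P6 29, S4→P6 3, S5→P6 12, S6→P3 23  ⇒ total 78.
Compare {P2, P6}: total 80.
Compare {P1, P6}: total 85.
No size-2 selection does better; minimum is 78.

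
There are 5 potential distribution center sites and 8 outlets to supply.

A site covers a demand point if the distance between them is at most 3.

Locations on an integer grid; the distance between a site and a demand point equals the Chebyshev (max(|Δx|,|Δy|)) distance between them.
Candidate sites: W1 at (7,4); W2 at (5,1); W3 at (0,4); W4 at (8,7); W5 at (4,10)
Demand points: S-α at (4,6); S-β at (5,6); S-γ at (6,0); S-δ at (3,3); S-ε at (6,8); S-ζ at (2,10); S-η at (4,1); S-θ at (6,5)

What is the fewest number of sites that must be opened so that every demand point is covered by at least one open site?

3

Coverage sets (demand points within 3 of each site):
  W1: {S-α, S-β, S-η, S-θ}
  W2: {S-γ, S-δ, S-η}
  W3: {S-δ}
  W4: {S-β, S-ε, S-θ}
  W5: {S-ε, S-ζ}
No 2 sites suffice: every size-2 union leaves at least one demand point uncovered.
But {W1, W2, W5} covers everything, so the minimum is 3.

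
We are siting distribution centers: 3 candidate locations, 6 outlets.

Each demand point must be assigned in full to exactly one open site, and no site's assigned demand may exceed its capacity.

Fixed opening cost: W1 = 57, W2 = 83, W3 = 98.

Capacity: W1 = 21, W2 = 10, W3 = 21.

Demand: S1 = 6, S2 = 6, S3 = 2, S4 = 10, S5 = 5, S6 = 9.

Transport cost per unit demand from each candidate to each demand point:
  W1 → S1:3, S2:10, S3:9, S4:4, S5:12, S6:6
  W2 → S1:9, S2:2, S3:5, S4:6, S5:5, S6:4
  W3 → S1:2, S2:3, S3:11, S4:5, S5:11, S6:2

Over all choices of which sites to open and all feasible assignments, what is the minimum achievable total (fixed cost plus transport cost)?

Open {W1, W3}; cheapest assignment that respects the capacities:
  W1 (cap 21, load 17): S3, S4, S5 — cost 2×9 + 10×4 + 5×12 = 118
  W3 (cap 21, load 21): S1, S2, S6 — cost 6×2 + 6×3 + 9×2 = 48
  Shipping 166, fixed 155 → total 321.
  Any other capacity-feasible assignment to {W1, W3} ships for at least 166.
Compare {W1, W2, W3}: its best feasible assignment gives total 361.
Every other set of open sites that can feasibly serve all demand totals ≥ 361 even under its best assignment. Minimum: 321.

321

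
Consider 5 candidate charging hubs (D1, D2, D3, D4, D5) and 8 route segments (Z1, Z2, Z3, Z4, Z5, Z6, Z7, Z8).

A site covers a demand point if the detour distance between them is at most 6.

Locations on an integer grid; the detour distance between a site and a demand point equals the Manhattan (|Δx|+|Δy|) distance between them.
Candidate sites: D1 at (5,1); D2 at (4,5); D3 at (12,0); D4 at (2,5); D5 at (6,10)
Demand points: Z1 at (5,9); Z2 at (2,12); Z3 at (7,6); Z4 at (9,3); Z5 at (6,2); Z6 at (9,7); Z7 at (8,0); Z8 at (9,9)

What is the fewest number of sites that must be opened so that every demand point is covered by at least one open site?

Coverage sets (demand points within 6 of each site):
  D1: {Z4, Z5, Z7}
  D2: {Z1, Z3, Z5}
  D3: {Z4, Z7}
  D4: {Z3}
  D5: {Z1, Z2, Z3, Z6, Z8}
No single site covers all 8 demand points.
But {D1, D5} covers everything, so the minimum is 2.

2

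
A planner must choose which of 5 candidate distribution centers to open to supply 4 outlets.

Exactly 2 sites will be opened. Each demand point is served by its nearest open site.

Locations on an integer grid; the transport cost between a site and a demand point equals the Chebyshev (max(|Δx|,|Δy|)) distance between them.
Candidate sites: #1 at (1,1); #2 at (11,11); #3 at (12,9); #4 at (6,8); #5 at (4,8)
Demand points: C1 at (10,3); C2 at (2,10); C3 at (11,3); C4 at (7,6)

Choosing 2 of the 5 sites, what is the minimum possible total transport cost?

14

Open {#4, #5}.
  C1→#4 5, C2→#5 2, C3→#4 5, C4→#4 2  ⇒ total 14.
Compare {#1, #4}: total 16.
Compare {#2, #4}: total 16.
No size-2 selection does better; minimum is 14.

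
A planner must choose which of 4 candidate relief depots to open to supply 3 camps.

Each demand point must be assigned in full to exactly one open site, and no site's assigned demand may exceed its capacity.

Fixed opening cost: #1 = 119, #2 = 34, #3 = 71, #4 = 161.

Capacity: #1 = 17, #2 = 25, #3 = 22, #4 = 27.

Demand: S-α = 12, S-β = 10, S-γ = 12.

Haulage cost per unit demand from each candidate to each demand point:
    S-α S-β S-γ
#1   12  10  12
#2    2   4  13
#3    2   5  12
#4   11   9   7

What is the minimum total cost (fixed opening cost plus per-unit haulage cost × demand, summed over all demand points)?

Open {#2, #3}; cheapest assignment that respects the capacities:
  #2 (cap 25, load 22): S-α, S-β — cost 12×2 + 10×4 = 64
  #3 (cap 22, load 12): S-γ — cost 12×12 = 144
  Shipping 208, fixed 105 → total 313.
  Any other capacity-feasible assignment to {#2, #3} ships for at least 208.
Compare {#2, #4}: its best feasible assignment gives total 343.
Compare {#1, #2}: its best feasible assignment gives total 361.
Every other set of open sites that can feasibly serve all demand totals ≥ 343 even under its best assignment. Minimum: 313.

313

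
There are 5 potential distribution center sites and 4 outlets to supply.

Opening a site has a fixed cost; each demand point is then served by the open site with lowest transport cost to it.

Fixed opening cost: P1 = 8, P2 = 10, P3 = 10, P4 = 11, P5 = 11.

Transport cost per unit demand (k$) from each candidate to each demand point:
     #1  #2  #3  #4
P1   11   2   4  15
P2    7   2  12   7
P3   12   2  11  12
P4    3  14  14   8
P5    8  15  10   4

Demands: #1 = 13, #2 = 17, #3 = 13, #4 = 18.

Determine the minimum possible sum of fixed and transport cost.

227

Open {P1, P4, P5}: assign each demand point to its cheapest open site.
  #1→P4 13×3=39, #2→P1 17×2=34, #3→P1 13×4=52, #4→P5 18×4=72
  transport cost 197, fixed 30 → total 227.
Compare {P1, P2, P4, P5}: transport cost 197 + fixed 40 = 237.
Compare {P1, P3, P4, P5}: transport cost 197 + fixed 40 = 237.
Compare {P1, P2, P3, P4, P5}: transport cost 197 + fixed 50 = 247.
All other subsets cost ≥ 237. Minimum total cost: 227.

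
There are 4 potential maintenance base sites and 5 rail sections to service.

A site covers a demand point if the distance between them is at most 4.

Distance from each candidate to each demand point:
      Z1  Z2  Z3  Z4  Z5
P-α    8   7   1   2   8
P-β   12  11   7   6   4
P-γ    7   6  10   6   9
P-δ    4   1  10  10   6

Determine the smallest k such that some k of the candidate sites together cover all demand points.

Coverage sets (demand points within 4 of each site):
  P-α: {Z3, Z4}
  P-β: {Z5}
  P-γ: {}
  P-δ: {Z1, Z2}
No 2 sites suffice: every size-2 union leaves at least one demand point uncovered.
But {P-α, P-β, P-δ} covers everything, so the minimum is 3.

3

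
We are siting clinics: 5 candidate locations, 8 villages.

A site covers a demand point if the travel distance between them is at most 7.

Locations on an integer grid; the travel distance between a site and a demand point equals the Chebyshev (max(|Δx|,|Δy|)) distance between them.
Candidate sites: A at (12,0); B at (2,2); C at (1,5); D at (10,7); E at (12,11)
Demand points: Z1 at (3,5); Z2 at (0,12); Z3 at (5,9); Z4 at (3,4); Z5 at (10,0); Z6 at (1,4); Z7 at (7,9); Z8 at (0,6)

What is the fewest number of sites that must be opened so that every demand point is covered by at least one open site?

Coverage sets (demand points within 7 of each site):
  A: {Z5}
  B: {Z1, Z3, Z4, Z6, Z7, Z8}
  C: {Z1, Z2, Z3, Z4, Z6, Z7, Z8}
  D: {Z1, Z3, Z4, Z5, Z7}
  E: {Z3, Z7}
No single site covers all 8 demand points.
But {A, C} covers everything, so the minimum is 2.

2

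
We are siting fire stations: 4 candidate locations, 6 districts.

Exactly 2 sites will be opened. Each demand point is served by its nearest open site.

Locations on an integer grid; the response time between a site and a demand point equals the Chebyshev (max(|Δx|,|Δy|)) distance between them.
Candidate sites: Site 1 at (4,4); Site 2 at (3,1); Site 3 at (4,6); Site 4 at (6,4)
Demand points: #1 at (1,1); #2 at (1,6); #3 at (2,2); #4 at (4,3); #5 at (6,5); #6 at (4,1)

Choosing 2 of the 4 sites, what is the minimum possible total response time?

Open {Site 1, Site 2}.
  #1→Site 2 2, #2→Site 1 3, #3→Site 2 1, #4→Site 1 1, #5→Site 1 2, #6→Site 2 1  ⇒ total 10.
Compare {Site 2, Site 3}: total 11.
Compare {Site 2, Site 4}: total 12.
No size-2 selection does better; minimum is 10.

10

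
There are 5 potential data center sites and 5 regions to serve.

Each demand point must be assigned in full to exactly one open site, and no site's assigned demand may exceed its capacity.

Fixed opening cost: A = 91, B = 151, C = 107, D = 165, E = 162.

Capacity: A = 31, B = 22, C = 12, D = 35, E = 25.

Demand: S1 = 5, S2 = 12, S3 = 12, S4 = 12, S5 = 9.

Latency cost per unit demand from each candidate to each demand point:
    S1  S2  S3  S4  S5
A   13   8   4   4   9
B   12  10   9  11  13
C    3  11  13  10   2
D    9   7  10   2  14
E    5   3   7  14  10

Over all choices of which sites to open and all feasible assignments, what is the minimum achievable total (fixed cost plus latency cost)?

Open {A, C, E}; cheapest assignment that respects the capacities:
  A (cap 31, load 24): S3, S4 — cost 12×4 + 12×4 = 96
  C (cap 12, load 9): S5 — cost 9×2 = 18
  E (cap 25, load 17): S1, S2 — cost 5×5 + 12×3 = 61
  Shipping 175, fixed 360 → total 535.
  Any other capacity-feasible assignment to {A, C, E} ships for at least 175.
Compare {A, D}: its best feasible assignment gives total 538.
Compare {A, E}: its best feasible assignment gives total 540.
Every other set of open sites that can feasibly serve all demand totals ≥ 538 even under its best assignment. Minimum: 535.

535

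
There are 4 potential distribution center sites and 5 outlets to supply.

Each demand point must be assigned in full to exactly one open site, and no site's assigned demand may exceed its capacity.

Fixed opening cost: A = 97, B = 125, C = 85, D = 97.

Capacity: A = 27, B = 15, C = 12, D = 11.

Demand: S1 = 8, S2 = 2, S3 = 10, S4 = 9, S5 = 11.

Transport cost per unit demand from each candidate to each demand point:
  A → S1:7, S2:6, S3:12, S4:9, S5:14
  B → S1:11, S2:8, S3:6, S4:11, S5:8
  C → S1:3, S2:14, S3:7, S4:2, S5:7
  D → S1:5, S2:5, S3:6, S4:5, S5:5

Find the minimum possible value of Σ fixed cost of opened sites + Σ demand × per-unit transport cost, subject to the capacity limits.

540

Open {A, C, D}; cheapest assignment that respects the capacities:
  A (cap 27, load 20): S1, S2, S3 — cost 8×7 + 2×6 + 10×12 = 188
  C (cap 12, load 9): S4 — cost 9×2 = 18
  D (cap 11, load 11): S5 — cost 11×5 = 55
  Shipping 261, fixed 279 → total 540.
  Any other capacity-feasible assignment to {A, C, D} ships for at least 261.
Compare {A, B}: its best feasible assignment gives total 583.
Compare {A, B, D}: its best feasible assignment gives total 583.
Every other set of open sites that can feasibly serve all demand totals ≥ 583 even under its best assignment. Minimum: 540.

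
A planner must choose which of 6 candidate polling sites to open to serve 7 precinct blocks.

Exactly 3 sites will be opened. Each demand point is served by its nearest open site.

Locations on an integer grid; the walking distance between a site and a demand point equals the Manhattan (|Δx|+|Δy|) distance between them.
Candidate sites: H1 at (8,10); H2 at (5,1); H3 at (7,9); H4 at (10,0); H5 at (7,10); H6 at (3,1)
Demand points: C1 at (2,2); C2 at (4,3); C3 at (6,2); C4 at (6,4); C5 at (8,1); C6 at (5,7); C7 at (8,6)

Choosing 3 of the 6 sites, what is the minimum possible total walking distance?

22

Open {H2, H3, H6}.
  C1→H6 2, C2→H2 3, C3→H2 2, C4→H2 4, C5→H2 3, C6→H3 4, C7→H3 4  ⇒ total 22.
Compare {H1, H2, H3}: total 24.
Compare {H1, H2, H6}: total 24.
No size-3 selection does better; minimum is 22.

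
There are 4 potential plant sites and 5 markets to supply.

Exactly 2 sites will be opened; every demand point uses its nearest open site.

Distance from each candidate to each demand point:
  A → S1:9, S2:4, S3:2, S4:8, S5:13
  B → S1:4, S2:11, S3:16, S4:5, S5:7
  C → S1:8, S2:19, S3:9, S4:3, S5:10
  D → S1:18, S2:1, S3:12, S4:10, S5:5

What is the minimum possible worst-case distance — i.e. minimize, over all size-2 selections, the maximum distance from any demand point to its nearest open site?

7

Open {A, B}.
  Farthest demand point is S5 at distance 7 (to B); all others are ≤ 7.
With {A, D} the worst case is 9.
With {C, D} the worst case is 9.
No size-2 selection achieves below 7.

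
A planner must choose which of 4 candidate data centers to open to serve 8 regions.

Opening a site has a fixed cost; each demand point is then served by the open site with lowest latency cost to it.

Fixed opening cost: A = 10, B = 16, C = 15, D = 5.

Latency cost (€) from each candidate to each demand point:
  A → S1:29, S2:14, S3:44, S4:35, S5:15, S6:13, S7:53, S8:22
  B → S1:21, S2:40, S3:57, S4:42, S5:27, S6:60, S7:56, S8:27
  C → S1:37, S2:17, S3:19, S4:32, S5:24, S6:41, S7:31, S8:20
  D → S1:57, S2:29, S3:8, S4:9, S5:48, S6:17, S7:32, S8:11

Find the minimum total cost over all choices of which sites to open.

Open {A, D}: assign each demand point to its cheapest open site.
  S1→A 29, S2→A 14, S3→D 8, S4→D 9, S5→A 15, S6→A 13, S7→D 32, S8→D 11
  latency cost 131, fixed 15 → total 146.
Compare {A, B, D}: latency cost 123 + fixed 31 = 154.
Compare {A, C, D}: latency cost 130 + fixed 30 = 160.
Compare {A, B, C, D}: latency cost 122 + fixed 46 = 168.
All other subsets cost ≥ 154. Minimum total cost: 146.

146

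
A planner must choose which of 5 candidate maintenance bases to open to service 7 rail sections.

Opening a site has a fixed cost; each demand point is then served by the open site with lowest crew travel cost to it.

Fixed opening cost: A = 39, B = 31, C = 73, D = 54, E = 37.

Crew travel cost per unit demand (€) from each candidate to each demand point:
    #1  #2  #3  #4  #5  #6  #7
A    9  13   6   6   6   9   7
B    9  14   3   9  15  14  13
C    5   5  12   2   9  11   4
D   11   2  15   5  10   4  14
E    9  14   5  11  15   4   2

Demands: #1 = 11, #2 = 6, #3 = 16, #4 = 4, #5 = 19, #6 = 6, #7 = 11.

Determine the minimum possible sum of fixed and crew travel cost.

481

Open {A, B, C, E}: assign each demand point to its cheapest open site.
  #1→C 11×5=55, #2→C 6×5=30, #3→B 16×3=48, #4→C 4×2=8, #5→A 19×6=114, #6→E 6×4=24, #7→E 11×2=22
  crew travel cost 301, fixed 180 → total 481.
Compare {A, C, E}: crew travel cost 333 + fixed 149 = 482.
Compare {A, B, C}: crew travel cost 353 + fixed 143 = 496.
Compare {B, C, E}: crew travel cost 358 + fixed 141 = 499.
All other subsets cost ≥ 482. Minimum total cost: 481.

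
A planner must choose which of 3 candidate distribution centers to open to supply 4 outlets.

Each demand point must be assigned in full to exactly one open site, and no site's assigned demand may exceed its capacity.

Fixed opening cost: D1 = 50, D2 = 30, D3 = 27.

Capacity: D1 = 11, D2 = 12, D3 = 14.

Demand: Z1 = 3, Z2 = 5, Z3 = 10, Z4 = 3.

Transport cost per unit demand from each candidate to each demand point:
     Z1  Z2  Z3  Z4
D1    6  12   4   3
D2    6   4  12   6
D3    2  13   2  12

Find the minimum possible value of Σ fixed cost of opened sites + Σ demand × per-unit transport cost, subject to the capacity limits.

121

Open {D2, D3}; cheapest assignment that respects the capacities:
  D2 (cap 12, load 8): Z2, Z4 — cost 5×4 + 3×6 = 38
  D3 (cap 14, load 13): Z1, Z3 — cost 3×2 + 10×2 = 26
  Shipping 64, fixed 57 → total 121.
  Any other capacity-feasible assignment to {D2, D3} ships for at least 64.
Compare {D1, D2, D3}: its best feasible assignment gives total 162.
Compare {D1, D3}: its best feasible assignment gives total 172.
Every other set of open sites that can feasibly serve all demand totals ≥ 162 even under its best assignment. Minimum: 121.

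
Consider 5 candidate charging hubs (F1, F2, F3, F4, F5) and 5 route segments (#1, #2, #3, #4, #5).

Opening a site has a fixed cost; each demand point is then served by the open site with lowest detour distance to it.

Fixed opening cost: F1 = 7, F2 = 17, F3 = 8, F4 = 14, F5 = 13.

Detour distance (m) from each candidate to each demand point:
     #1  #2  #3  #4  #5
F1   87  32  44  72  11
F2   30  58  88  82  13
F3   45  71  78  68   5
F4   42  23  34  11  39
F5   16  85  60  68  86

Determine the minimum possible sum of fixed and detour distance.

Open {F3, F4, F5}: assign each demand point to its cheapest open site.
  #1→F5 16, #2→F4 23, #3→F4 34, #4→F4 11, #5→F3 5
  detour distance 89, fixed 35 → total 124.
Compare {F1, F4, F5}: detour distance 95 + fixed 34 = 129.
Compare {F1, F3, F4, F5}: detour distance 89 + fixed 42 = 131.
Compare {F3, F4}: detour distance 115 + fixed 22 = 137.
All other subsets cost ≥ 129. Minimum total cost: 124.

124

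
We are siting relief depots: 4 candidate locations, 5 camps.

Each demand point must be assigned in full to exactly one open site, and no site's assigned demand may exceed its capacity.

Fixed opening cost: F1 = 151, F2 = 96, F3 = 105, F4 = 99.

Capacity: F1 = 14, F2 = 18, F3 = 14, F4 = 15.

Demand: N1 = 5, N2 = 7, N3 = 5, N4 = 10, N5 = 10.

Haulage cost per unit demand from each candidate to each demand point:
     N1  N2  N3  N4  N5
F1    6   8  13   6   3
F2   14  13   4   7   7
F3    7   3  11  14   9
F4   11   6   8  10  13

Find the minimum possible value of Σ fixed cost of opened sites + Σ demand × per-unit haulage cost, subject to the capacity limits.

Open {F1, F2, F3}; cheapest assignment that respects the capacities:
  F1 (cap 14, load 10): N5 — cost 10×3 = 30
  F2 (cap 18, load 15): N3, N4 — cost 5×4 + 10×7 = 90
  F3 (cap 14, load 12): N1, N2 — cost 5×7 + 7×3 = 56
  Shipping 176, fixed 352 → total 528.
  Any other capacity-feasible assignment to {F1, F2, F3} ships for at least 176.
Compare {F2, F3, F4}: its best feasible assignment gives total 546.
Compare {F1, F2, F4}: its best feasible assignment gives total 563.
Every other set of open sites that can feasibly serve all demand totals ≥ 546 even under its best assignment. Minimum: 528.

528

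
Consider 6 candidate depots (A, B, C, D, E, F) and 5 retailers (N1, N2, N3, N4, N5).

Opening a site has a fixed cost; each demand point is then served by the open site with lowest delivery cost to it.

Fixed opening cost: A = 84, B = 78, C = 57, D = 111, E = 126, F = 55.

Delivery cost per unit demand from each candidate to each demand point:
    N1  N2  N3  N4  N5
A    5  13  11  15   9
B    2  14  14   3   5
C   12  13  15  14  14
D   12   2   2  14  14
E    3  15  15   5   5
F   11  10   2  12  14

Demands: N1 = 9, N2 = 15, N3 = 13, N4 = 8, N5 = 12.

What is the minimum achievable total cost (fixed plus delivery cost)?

Open {B, D}: assign each demand point to its cheapest open site.
  N1→B 9×2=18, N2→D 15×2=30, N3→D 13×2=26, N4→B 8×3=24, N5→B 12×5=60
  delivery cost 158, fixed 189 → total 347.
Compare {B, D, F}: delivery cost 158 + fixed 244 = 402.
Compare {B, C, D}: delivery cost 158 + fixed 246 = 404.
Compare {B, F}: delivery cost 278 + fixed 133 = 411.
All other subsets cost ≥ 402. Minimum total cost: 347.

347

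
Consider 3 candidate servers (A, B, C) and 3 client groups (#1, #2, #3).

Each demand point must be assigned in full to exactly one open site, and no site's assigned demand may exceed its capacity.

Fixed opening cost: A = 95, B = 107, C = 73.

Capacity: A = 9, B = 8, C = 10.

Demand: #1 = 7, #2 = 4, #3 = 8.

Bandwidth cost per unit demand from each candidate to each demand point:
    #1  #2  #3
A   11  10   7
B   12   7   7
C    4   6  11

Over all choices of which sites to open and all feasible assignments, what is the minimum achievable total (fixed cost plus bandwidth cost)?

Open {A, B, C}; cheapest assignment that respects the capacities:
  A (cap 9, load 8): #3 — cost 8×7 = 56
  B (cap 8, load 4): #2 — cost 4×7 = 28
  C (cap 10, load 7): #1 — cost 7×4 = 28
  Shipping 112, fixed 275 → total 387.
  Any other capacity-feasible assignment to {A, B, C} ships for at least 112.
Total demand is 19; every other set of sites either has combined capacity below 19 or cannot fit the demands without splitting one across sites, so {A, B, C} is the only feasible choice of open sites. Minimum: 387.

387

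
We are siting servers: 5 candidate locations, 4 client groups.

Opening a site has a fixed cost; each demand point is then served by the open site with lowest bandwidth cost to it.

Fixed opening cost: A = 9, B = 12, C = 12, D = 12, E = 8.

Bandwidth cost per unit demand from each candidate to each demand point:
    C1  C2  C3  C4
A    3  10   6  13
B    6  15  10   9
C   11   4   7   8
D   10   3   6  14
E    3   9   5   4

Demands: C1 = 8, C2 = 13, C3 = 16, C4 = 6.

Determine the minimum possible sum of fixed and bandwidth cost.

187

Open {D, E}: assign each demand point to its cheapest open site.
  C1→E 8×3=24, C2→D 13×3=39, C3→E 16×5=80, C4→E 6×4=24
  bandwidth cost 167, fixed 20 → total 187.
Compare {A, D, E}: bandwidth cost 167 + fixed 29 = 196.
Compare {B, D, E}: bandwidth cost 167 + fixed 32 = 199.
Compare {C, D, E}: bandwidth cost 167 + fixed 32 = 199.
All other subsets cost ≥ 196. Minimum total cost: 187.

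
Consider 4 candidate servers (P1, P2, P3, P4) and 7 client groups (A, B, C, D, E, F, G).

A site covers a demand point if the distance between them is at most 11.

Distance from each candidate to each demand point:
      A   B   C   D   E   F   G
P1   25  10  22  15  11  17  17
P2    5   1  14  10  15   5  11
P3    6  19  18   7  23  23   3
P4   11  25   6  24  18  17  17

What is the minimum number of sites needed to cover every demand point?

Coverage sets (demand points within 11 of each site):
  P1: {B, E}
  P2: {A, B, D, F, G}
  P3: {A, D, G}
  P4: {A, C}
No 2 sites suffice: every size-2 union leaves at least one demand point uncovered.
But {P1, P2, P4} covers everything, so the minimum is 3.

3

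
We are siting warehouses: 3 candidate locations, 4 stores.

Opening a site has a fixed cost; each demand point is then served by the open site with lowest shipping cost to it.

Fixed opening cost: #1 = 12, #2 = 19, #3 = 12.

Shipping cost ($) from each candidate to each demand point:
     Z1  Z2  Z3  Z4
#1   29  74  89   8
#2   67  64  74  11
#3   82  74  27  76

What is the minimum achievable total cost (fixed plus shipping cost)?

162

Open {#1, #3}: assign each demand point to its cheapest open site.
  Z1→#1 29, Z2→#1 74, Z3→#3 27, Z4→#1 8
  shipping cost 138, fixed 24 → total 162.
Compare {#1, #2, #3}: shipping cost 128 + fixed 43 = 171.
Compare {#2, #3}: shipping cost 169 + fixed 31 = 200.
Compare {#1, #2}: shipping cost 175 + fixed 31 = 206.
All other subsets cost ≥ 171. Minimum total cost: 162.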